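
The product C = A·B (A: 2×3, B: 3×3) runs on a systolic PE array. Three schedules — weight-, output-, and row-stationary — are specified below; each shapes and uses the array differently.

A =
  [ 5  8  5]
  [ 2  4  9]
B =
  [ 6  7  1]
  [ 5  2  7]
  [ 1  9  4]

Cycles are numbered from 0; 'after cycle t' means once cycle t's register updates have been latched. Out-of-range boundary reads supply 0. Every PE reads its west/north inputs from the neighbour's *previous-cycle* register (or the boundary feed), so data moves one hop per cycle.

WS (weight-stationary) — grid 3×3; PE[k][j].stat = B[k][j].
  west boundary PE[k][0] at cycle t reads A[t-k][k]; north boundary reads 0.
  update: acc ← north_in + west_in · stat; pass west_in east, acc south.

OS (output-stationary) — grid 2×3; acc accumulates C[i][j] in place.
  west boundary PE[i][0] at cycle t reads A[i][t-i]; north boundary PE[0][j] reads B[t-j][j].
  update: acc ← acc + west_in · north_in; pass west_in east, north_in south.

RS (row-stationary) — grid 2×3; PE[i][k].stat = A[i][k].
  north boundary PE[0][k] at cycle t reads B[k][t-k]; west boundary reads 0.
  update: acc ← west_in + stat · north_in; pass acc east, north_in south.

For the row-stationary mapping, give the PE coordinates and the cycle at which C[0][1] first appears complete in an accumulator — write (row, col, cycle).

RS: C[0][1] accumulates in PE[0][2]:
  @0  [0,2]  acc 0  |  →0  ↓0
  @1  [0,2]  acc 0  |  →0  ↓0
  @2  [0,2]  acc 75  |  →75  ↓1
  @3  [0,2]  acc 96  |  →96  ↓9

(row, col, cycle) = (0, 2, 3)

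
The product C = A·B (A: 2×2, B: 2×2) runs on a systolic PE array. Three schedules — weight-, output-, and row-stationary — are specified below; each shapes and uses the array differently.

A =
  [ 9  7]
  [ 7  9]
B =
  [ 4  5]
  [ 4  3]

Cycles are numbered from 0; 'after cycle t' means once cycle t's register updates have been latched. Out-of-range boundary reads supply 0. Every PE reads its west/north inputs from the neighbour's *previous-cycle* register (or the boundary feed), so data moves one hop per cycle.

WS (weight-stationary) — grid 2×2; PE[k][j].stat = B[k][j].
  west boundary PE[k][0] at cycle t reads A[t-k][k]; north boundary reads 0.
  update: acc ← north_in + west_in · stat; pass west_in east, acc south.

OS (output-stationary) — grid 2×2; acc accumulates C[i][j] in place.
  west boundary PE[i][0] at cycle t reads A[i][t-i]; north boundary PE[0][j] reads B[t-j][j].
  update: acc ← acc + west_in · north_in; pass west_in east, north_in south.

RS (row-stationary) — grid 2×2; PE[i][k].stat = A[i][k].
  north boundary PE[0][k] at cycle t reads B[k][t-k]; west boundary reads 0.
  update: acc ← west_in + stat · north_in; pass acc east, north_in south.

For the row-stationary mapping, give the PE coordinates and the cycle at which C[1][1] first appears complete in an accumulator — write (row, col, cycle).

(row, col, cycle) = (1, 1, 3)

RS — PE[1][1] is where C[1][1] collects:
  [0] (1,1) acc=0 (h:0 v:0)
  [1] (1,1) acc=0 (h:0 v:0)
  [2] (1,1) acc=64 (h:64 v:4)
  [3] (1,1) acc=62 (h:62 v:3)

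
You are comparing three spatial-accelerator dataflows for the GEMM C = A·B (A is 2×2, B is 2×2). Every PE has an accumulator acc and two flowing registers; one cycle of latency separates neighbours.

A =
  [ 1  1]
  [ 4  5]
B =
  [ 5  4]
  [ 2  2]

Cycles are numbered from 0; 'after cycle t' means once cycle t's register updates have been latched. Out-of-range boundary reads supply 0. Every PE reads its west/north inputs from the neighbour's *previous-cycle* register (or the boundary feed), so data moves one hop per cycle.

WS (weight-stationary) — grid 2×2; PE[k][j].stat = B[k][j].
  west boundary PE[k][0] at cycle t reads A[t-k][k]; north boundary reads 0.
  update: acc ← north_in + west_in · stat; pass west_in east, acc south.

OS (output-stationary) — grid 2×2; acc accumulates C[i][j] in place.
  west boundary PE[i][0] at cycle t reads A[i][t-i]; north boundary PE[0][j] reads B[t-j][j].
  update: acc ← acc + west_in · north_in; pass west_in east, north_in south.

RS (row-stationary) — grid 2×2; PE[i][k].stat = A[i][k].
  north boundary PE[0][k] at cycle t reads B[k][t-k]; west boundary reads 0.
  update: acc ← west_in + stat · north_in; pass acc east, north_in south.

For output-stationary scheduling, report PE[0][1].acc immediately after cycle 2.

PE[0][1].acc = 6

OS (2×2). Following PE[0][1] plus its west/north inputs:
  [0] (0,0) acc=5 (h:1 v:5)
  [0] (0,1) acc=0 (h:0 v:0)
  [1] (0,0) acc=7 (h:1 v:2)
  [1] (0,1) acc=4 (h:1 v:4)
  [2] (0,0) acc=7 (h:0 v:0)
  [2] (0,1) acc=6 (h:1 v:2)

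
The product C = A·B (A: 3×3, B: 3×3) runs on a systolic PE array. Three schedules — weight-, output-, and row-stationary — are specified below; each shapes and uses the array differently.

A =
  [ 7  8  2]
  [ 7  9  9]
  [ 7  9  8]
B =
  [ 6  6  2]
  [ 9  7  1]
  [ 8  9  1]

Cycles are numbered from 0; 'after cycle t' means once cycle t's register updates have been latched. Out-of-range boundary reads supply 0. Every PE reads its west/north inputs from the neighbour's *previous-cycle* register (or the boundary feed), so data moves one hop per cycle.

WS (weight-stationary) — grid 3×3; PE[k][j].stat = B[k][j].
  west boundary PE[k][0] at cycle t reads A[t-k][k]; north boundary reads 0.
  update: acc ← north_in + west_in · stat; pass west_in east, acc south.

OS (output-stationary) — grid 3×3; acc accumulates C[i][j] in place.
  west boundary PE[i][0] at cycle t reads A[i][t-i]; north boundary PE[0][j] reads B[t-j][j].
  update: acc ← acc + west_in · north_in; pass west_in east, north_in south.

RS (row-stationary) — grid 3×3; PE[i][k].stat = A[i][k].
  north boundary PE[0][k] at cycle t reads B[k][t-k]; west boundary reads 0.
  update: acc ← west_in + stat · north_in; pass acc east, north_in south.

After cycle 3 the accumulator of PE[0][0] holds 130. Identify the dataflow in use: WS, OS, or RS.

Under WS (3×3), PE[0][0]:
  @0  [0,0]  acc 42  |  →7  ↓42
  @1  [0,0]  acc 42  |  →7  ↓42
  @2  [0,0]  acc 42  |  →7  ↓42
  @3  [0,0]  acc 0  |  →0  ↓0
Under OS (3×3), PE[0][0]:
  @0  [0,0]  acc 42  |  →7  ↓6
  @1  [0,0]  acc 114  |  →8  ↓9
  @2  [0,0]  acc 130  |  →2  ↓8
  @3  [0,0]  acc 130  |  →0  ↓0
Under RS (3×3), PE[0][0]:
  @0  [0,0]  acc 42  |  →42  ↓6
  @1  [0,0]  acc 42  |  →42  ↓6
  @2  [0,0]  acc 14  |  →14  ↓2
  @3  [0,0]  acc 0  |  →0  ↓0

dataflow = OS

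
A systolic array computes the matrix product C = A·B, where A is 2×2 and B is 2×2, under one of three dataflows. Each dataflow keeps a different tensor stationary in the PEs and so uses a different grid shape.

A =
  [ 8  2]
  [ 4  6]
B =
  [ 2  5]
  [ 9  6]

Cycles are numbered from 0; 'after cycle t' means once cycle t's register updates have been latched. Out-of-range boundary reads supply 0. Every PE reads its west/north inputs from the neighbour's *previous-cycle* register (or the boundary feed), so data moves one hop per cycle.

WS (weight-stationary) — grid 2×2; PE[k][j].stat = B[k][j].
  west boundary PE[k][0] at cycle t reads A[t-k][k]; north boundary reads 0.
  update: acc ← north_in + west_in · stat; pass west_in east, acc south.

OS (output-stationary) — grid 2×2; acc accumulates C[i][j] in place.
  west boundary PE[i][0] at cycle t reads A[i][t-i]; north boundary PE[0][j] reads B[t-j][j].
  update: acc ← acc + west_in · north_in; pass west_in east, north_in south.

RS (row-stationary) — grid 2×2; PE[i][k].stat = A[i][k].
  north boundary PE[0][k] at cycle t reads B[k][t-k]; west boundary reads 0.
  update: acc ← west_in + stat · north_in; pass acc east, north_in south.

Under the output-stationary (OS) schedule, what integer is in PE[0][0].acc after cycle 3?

Tracing OS — 2×2 array, target PE[0][0]:
  after 0 — PE[0][0] acc=16, pass-E 8, pass-S 2
  after 1 — PE[0][0] acc=34, pass-E 2, pass-S 9
  after 2 — PE[0][0] acc=34, pass-E 0, pass-S 0
  after 3 — PE[0][0] acc=34, pass-E 0, pass-S 0

PE[0][0].acc = 34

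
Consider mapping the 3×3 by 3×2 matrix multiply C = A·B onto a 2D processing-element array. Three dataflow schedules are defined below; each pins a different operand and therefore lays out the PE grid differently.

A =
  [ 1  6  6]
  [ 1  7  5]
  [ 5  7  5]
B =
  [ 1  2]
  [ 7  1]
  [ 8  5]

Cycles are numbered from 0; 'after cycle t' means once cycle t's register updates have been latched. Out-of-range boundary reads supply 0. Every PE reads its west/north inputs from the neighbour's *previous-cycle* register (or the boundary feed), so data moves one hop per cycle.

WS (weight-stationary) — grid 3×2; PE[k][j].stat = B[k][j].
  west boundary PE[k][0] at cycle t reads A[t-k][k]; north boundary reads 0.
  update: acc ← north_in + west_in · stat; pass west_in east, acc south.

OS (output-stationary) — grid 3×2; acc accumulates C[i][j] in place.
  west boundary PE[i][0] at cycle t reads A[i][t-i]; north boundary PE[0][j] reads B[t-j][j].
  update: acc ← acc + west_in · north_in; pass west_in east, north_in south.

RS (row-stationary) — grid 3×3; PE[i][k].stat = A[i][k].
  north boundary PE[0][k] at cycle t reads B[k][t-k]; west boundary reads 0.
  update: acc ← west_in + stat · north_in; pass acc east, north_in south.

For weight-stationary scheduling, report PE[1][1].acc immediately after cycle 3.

WS on a 3×2 grid — tracing PE[1][1] and its feeders:
  t=0 PE[0][1]: acc=0 h=0 v=0
  t=0 PE[1][0]: acc=0 h=0 v=0
  t=0 PE[1][1]: acc=0 h=0 v=0
  t=1 PE[0][1]: acc=2 h=1 v=2
  t=1 PE[1][0]: acc=43 h=6 v=43
  t=1 PE[1][1]: acc=0 h=0 v=0
  t=2 PE[0][1]: acc=2 h=1 v=2
  t=2 PE[1][0]: acc=50 h=7 v=50
  t=2 PE[1][1]: acc=8 h=6 v=8
  t=3 PE[0][1]: acc=10 h=5 v=10
  t=3 PE[1][0]: acc=54 h=7 v=54
  t=3 PE[1][1]: acc=9 h=7 v=9

PE[1][1].acc = 9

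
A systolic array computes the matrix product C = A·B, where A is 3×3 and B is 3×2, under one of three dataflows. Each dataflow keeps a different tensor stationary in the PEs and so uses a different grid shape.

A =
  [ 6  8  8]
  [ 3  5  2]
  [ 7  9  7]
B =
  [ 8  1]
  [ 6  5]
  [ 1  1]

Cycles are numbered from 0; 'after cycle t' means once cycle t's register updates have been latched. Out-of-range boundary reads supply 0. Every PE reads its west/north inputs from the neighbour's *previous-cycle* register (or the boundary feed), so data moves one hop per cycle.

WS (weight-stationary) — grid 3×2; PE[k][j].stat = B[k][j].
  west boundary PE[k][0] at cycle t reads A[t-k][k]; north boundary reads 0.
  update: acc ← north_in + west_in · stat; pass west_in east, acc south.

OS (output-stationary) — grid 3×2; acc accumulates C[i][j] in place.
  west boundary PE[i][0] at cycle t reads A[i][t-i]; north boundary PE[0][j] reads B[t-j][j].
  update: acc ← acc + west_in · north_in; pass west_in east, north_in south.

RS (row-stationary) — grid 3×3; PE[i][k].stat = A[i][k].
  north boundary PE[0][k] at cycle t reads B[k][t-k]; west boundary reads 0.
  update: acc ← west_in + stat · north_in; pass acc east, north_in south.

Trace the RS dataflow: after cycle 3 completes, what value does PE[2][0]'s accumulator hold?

RS (3×3). Following PE[2][0] plus its west/north inputs:
  c0 r1c0: 0 / 0 / 0
  c0 r2c0: 0 / 0 / 0
  c1 r1c0: 24 / 24 / 8
  c1 r2c0: 0 / 0 / 0
  c2 r1c0: 3 / 3 / 1
  c2 r2c0: 56 / 56 / 8
  c3 r1c0: 0 / 0 / 0
  c3 r2c0: 7 / 7 / 1

PE[2][0].acc = 7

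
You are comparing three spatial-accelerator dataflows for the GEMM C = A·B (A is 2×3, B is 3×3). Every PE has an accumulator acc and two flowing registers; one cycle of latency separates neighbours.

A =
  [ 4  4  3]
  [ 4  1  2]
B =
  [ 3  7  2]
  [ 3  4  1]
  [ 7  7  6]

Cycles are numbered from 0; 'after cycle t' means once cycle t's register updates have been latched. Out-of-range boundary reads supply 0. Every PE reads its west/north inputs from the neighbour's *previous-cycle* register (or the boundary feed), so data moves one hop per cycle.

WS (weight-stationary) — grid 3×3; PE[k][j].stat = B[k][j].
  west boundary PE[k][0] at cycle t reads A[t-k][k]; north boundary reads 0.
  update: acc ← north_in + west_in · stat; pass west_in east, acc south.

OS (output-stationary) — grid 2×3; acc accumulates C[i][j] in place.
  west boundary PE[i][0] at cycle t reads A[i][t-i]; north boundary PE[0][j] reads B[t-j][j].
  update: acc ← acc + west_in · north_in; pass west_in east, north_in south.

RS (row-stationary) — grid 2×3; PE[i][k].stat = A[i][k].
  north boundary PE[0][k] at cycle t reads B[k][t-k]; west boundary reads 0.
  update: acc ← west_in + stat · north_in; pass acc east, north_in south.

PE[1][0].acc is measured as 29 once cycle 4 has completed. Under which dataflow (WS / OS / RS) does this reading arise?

dataflow = OS

Under WS (3×3), PE[1][0]:
  [0] (1,0) acc=0 (h:0 v:0)
  [1] (1,0) acc=24 (h:4 v:24)
  [2] (1,0) acc=15 (h:1 v:15)
  [3] (1,0) acc=0 (h:0 v:0)
  [4] (1,0) acc=0 (h:0 v:0)
Under OS (2×3), PE[1][0]:
  [0] (1,0) acc=0 (h:0 v:0)
  [1] (1,0) acc=12 (h:4 v:3)
  [2] (1,0) acc=15 (h:1 v:3)
  [3] (1,0) acc=29 (h:2 v:7)
  [4] (1,0) acc=29 (h:0 v:0)
Under RS (2×3), PE[1][0]:
  [0] (1,0) acc=0 (h:0 v:0)
  [1] (1,0) acc=12 (h:12 v:3)
  [2] (1,0) acc=28 (h:28 v:7)
  [3] (1,0) acc=8 (h:8 v:2)
  [4] (1,0) acc=0 (h:0 v:0)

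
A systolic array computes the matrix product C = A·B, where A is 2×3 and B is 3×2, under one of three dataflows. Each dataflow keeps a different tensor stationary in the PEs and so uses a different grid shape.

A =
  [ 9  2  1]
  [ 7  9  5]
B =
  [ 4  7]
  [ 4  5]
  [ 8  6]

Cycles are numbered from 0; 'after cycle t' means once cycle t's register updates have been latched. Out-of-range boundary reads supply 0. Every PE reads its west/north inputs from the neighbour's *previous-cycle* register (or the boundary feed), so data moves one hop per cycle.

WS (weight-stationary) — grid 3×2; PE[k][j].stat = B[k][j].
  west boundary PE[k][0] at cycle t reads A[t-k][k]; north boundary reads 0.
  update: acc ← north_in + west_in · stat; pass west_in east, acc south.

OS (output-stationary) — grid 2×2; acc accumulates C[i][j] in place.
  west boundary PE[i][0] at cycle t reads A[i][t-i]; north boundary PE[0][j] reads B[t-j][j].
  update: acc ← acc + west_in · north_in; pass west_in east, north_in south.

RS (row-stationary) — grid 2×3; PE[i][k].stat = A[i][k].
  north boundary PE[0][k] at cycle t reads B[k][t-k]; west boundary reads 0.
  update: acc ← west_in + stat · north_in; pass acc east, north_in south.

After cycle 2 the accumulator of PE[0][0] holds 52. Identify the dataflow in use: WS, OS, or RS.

— WS: 3×2; PE[0][0] trace:
  step 0 · PE0,0: acc=36; fwd→9 fwd↓36
  step 1 · PE0,0: acc=28; fwd→7 fwd↓28
  step 2 · PE0,0: acc=0; fwd→0 fwd↓0
— OS: 2×2; PE[0][0] trace:
  step 0 · PE0,0: acc=36; fwd→9 fwd↓4
  step 1 · PE0,0: acc=44; fwd→2 fwd↓4
  step 2 · PE0,0: acc=52; fwd→1 fwd↓8
— RS: 2×3; PE[0][0] trace:
  step 0 · PE0,0: acc=36; fwd→36 fwd↓4
  step 1 · PE0,0: acc=63; fwd→63 fwd↓7
  step 2 · PE0,0: acc=0; fwd→0 fwd↓0

dataflow = OS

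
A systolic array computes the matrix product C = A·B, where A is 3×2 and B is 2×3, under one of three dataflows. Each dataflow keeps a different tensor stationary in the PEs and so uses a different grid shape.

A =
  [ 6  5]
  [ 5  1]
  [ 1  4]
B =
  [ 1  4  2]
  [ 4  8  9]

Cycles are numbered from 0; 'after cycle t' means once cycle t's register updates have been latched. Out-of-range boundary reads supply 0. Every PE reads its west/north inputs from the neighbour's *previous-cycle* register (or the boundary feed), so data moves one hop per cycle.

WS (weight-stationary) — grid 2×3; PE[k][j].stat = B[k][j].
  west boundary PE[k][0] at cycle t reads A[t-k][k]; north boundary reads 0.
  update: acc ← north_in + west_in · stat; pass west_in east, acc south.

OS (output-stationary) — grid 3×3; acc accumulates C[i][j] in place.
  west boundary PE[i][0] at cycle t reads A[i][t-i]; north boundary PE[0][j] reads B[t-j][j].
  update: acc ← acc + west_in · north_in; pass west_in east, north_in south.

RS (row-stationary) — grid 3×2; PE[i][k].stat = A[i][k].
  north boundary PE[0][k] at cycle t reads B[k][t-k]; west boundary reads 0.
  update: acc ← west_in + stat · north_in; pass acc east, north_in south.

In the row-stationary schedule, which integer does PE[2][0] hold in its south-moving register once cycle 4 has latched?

Tracing RS — 3×2 array, target PE[2][0]:
  t=0 PE[1][0]: acc=0 h=0 v=0
  t=0 PE[2][0]: acc=0 h=0 v=0
  t=1 PE[1][0]: acc=5 h=5 v=1
  t=1 PE[2][0]: acc=0 h=0 v=0
  t=2 PE[1][0]: acc=20 h=20 v=4
  t=2 PE[2][0]: acc=1 h=1 v=1
  t=3 PE[1][0]: acc=10 h=10 v=2
  t=3 PE[2][0]: acc=4 h=4 v=4
  t=4 PE[1][0]: acc=0 h=0 v=0
  t=4 PE[2][0]: acc=2 h=2 v=2

register = 2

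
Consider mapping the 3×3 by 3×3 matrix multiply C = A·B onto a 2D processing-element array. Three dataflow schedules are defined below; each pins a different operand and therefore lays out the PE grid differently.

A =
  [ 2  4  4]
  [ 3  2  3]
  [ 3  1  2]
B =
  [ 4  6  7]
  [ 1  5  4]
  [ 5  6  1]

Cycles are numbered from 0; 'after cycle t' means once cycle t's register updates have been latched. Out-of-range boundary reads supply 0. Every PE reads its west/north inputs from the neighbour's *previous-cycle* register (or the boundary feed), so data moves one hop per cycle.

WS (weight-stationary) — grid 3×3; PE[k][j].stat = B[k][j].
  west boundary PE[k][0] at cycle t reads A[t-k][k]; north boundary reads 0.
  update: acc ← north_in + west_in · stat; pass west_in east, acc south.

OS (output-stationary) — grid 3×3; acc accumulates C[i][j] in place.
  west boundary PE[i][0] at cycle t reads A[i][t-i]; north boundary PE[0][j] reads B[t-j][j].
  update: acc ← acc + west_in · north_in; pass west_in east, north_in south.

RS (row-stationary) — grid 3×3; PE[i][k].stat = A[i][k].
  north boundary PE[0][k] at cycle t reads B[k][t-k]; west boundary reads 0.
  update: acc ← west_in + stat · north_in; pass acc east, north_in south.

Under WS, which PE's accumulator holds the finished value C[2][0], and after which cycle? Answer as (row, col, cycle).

Under WS, C[2][0] lands at PE[2][0]:
  t=0 PE[2][0]: acc=0 h=0 v=0
  t=1 PE[2][0]: acc=0 h=0 v=0
  t=2 PE[2][0]: acc=32 h=4 v=32
  t=3 PE[2][0]: acc=29 h=3 v=29
  t=4 PE[2][0]: acc=23 h=2 v=23

(row, col, cycle) = (2, 0, 4)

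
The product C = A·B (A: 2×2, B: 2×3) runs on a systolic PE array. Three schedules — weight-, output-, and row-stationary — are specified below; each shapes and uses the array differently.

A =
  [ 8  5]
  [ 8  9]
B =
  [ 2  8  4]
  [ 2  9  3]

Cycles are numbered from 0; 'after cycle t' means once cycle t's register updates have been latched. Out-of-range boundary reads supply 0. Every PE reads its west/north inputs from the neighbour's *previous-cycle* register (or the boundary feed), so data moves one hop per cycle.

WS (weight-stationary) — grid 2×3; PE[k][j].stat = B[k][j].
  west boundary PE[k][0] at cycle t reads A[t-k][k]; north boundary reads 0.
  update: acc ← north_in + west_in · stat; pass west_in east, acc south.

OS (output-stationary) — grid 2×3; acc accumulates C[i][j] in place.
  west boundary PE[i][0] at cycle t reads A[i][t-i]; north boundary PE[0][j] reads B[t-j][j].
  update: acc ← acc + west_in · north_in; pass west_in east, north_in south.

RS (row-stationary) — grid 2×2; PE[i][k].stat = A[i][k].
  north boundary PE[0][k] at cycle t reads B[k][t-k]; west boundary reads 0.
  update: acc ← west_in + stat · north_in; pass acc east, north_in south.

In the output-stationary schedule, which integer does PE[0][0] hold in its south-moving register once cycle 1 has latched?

register = 2

OS 2×3: PE[0][0] cycle-by-cycle (with neighbour feeds):
  t=0 PE[0][0]: acc=16 h=8 v=2
  t=1 PE[0][0]: acc=26 h=5 v=2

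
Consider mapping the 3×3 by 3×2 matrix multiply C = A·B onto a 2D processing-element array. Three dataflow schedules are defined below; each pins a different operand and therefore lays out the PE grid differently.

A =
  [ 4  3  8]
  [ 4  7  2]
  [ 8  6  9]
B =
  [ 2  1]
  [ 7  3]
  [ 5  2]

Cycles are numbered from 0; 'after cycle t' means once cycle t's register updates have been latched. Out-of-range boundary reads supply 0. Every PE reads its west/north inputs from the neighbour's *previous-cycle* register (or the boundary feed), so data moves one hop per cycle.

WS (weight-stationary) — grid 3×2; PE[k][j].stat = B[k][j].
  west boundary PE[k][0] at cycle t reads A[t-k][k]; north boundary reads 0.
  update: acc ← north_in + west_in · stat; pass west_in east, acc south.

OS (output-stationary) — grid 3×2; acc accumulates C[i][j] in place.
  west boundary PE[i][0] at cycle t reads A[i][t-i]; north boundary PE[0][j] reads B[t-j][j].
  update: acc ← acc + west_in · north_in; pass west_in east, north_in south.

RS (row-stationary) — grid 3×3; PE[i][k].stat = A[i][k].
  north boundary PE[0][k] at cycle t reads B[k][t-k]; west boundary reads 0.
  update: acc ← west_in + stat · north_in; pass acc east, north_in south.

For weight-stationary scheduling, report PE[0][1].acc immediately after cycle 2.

Tracing WS — 3×2 array, target PE[0][1]:
  0: (0,0).acc=8  regs=<4,8>
  0: (0,1).acc=0  regs=<0,0>
  1: (0,0).acc=8  regs=<4,8>
  1: (0,1).acc=4  regs=<4,4>
  2: (0,0).acc=16  regs=<8,16>
  2: (0,1).acc=4  regs=<4,4>

PE[0][1].acc = 4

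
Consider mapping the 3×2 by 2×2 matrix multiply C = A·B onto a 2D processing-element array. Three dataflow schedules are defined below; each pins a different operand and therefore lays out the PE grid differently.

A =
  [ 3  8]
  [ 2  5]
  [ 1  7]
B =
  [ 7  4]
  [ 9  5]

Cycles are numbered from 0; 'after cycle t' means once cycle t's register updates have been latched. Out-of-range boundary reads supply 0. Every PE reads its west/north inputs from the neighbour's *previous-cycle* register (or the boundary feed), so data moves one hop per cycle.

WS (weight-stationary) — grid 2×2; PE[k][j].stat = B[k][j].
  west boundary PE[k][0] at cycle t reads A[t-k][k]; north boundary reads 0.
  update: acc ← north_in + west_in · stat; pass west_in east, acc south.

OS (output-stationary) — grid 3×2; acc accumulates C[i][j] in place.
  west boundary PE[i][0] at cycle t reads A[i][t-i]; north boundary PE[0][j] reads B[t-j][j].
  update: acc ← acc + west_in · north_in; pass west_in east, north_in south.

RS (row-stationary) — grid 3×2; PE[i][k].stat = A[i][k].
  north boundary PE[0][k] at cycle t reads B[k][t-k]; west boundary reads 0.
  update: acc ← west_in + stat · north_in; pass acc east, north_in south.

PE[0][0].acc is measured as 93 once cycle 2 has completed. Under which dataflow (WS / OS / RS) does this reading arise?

dataflow = OS

Under WS (2×2), PE[0][0]:
  [0] (0,0) acc=21 (h:3 v:21)
  [1] (0,0) acc=14 (h:2 v:14)
  [2] (0,0) acc=7 (h:1 v:7)
Under OS (3×2), PE[0][0]:
  [0] (0,0) acc=21 (h:3 v:7)
  [1] (0,0) acc=93 (h:8 v:9)
  [2] (0,0) acc=93 (h:0 v:0)
Under RS (3×2), PE[0][0]:
  [0] (0,0) acc=21 (h:21 v:7)
  [1] (0,0) acc=12 (h:12 v:4)
  [2] (0,0) acc=0 (h:0 v:0)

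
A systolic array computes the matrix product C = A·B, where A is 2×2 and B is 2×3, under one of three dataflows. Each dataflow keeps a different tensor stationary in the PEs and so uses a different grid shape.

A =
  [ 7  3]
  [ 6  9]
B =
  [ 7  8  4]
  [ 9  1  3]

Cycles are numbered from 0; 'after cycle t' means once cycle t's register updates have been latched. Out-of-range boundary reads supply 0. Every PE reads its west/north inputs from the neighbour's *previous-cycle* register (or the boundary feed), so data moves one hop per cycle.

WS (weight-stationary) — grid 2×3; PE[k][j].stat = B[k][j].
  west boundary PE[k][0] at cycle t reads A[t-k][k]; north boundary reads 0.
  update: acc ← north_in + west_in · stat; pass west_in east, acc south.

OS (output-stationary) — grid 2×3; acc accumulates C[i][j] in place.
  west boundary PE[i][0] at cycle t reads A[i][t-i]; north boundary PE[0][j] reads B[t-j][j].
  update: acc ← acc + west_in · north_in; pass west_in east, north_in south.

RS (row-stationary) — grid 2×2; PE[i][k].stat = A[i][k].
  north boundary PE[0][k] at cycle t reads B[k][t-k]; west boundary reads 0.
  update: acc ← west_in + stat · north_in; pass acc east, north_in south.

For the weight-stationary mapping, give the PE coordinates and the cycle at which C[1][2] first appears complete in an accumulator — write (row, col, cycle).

(row, col, cycle) = (1, 2, 4)

Under WS, C[1][2] lands at PE[1][2]:
  step 0 · PE1,2: acc=0; fwd→0 fwd↓0
  step 1 · PE1,2: acc=0; fwd→0 fwd↓0
  step 2 · PE1,2: acc=0; fwd→0 fwd↓0
  step 3 · PE1,2: acc=37; fwd→3 fwd↓37
  step 4 · PE1,2: acc=51; fwd→9 fwd↓51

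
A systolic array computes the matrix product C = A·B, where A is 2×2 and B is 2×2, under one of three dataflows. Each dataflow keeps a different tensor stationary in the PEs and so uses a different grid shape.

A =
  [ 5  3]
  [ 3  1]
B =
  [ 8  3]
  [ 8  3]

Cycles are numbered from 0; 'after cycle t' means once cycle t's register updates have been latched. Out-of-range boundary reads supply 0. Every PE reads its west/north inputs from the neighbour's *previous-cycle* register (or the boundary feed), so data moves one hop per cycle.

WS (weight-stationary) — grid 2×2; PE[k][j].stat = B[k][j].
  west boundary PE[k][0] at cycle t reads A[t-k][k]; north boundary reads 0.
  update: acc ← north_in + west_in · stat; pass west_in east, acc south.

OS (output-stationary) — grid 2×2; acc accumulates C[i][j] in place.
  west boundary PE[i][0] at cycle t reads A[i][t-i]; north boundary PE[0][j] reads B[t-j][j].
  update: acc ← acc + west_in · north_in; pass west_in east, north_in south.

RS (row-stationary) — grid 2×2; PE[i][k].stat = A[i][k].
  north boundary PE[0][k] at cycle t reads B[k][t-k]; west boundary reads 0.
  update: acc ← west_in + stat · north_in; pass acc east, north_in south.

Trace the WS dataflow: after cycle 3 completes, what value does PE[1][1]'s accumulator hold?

WS 2×2: PE[1][1] cycle-by-cycle (with neighbour feeds):
  t=0 PE[0][1]: acc=0 h=0 v=0
  t=0 PE[1][0]: acc=0 h=0 v=0
  t=0 PE[1][1]: acc=0 h=0 v=0
  t=1 PE[0][1]: acc=15 h=5 v=15
  t=1 PE[1][0]: acc=64 h=3 v=64
  t=1 PE[1][1]: acc=0 h=0 v=0
  t=2 PE[0][1]: acc=9 h=3 v=9
  t=2 PE[1][0]: acc=32 h=1 v=32
  t=2 PE[1][1]: acc=24 h=3 v=24
  t=3 PE[0][1]: acc=0 h=0 v=0
  t=3 PE[1][0]: acc=0 h=0 v=0
  t=3 PE[1][1]: acc=12 h=1 v=12

PE[1][1].acc = 12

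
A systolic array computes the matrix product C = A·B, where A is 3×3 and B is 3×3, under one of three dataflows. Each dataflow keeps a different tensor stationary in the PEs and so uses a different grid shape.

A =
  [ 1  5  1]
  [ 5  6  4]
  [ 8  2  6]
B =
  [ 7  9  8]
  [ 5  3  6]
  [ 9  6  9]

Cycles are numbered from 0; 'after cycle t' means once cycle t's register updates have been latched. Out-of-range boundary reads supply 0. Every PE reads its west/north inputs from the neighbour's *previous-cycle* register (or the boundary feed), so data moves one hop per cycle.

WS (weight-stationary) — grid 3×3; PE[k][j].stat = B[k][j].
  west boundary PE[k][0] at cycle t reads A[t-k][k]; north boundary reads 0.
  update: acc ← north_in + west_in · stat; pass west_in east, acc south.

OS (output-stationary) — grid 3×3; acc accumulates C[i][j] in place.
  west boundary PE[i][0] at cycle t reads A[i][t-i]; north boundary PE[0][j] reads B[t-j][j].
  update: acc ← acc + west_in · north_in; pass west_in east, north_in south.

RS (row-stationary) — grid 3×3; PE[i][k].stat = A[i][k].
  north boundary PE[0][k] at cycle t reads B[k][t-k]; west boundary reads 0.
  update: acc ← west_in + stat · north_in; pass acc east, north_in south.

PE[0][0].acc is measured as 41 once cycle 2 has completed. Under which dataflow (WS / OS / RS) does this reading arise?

Under WS (3×3), PE[0][0]:
  0: (0,0).acc=7  regs=<1,7>
  1: (0,0).acc=35  regs=<5,35>
  2: (0,0).acc=56  regs=<8,56>
Under OS (3×3), PE[0][0]:
  0: (0,0).acc=7  regs=<1,7>
  1: (0,0).acc=32  regs=<5,5>
  2: (0,0).acc=41  regs=<1,9>
Under RS (3×3), PE[0][0]:
  0: (0,0).acc=7  regs=<7,7>
  1: (0,0).acc=9  regs=<9,9>
  2: (0,0).acc=8  regs=<8,8>

dataflow = OS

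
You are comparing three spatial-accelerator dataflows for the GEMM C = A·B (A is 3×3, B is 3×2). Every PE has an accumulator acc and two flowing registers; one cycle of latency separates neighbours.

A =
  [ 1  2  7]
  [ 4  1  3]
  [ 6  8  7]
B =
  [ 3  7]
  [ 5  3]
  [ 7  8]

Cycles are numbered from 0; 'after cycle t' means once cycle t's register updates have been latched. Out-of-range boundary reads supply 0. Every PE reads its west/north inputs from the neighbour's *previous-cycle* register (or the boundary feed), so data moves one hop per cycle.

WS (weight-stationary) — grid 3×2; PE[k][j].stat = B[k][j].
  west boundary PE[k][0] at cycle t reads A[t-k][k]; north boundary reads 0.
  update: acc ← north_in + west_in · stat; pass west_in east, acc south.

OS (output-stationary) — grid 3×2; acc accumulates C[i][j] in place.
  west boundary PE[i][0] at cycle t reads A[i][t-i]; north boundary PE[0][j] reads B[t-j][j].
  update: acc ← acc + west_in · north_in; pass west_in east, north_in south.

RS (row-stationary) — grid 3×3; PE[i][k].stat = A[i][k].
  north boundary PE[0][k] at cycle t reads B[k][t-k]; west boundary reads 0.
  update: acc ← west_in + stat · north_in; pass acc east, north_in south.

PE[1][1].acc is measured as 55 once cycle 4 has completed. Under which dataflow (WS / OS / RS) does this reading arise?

Under WS (3×2), PE[1][1]:
  c0 r1c1: 0 / 0 / 0
  c1 r1c1: 0 / 0 / 0
  c2 r1c1: 13 / 2 / 13
  c3 r1c1: 31 / 1 / 31
  c4 r1c1: 66 / 8 / 66
Under OS (3×2), PE[1][1]:
  c0 r1c1: 0 / 0 / 0
  c1 r1c1: 0 / 0 / 0
  c2 r1c1: 28 / 4 / 7
  c3 r1c1: 31 / 1 / 3
  c4 r1c1: 55 / 3 / 8
Under RS (3×3), PE[1][1]:
  c0 r1c1: 0 / 0 / 0
  c1 r1c1: 0 / 0 / 0
  c2 r1c1: 17 / 17 / 5
  c3 r1c1: 31 / 31 / 3
  c4 r1c1: 0 / 0 / 0

dataflow = OS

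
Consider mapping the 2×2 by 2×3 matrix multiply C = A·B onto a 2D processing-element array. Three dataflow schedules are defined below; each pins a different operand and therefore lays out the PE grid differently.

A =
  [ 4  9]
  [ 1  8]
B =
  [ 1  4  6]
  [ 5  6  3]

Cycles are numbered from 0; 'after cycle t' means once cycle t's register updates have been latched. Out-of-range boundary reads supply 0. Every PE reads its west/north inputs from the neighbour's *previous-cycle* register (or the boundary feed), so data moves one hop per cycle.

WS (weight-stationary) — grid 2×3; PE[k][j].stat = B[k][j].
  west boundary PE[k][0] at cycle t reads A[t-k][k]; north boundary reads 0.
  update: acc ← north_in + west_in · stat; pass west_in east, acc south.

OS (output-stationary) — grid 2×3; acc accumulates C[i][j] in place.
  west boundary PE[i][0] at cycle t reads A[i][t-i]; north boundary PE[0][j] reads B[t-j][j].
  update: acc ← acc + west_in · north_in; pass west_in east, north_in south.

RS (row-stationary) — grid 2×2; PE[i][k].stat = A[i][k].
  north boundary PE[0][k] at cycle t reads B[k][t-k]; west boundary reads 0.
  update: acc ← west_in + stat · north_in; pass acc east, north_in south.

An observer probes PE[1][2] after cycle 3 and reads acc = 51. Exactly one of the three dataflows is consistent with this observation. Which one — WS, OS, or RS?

dataflow = WS

WS [2×3] PE[1][2] across cycles:
  c0 r1c2: 0 / 0 / 0
  c1 r1c2: 0 / 0 / 0
  c2 r1c2: 0 / 0 / 0
  c3 r1c2: 51 / 9 / 51
OS [2×3] PE[1][2] across cycles:
  c0 r1c2: 0 / 0 / 0
  c1 r1c2: 0 / 0 / 0
  c2 r1c2: 0 / 0 / 0
  c3 r1c2: 6 / 1 / 6
— RS: 2×2 array has no PE[1][2].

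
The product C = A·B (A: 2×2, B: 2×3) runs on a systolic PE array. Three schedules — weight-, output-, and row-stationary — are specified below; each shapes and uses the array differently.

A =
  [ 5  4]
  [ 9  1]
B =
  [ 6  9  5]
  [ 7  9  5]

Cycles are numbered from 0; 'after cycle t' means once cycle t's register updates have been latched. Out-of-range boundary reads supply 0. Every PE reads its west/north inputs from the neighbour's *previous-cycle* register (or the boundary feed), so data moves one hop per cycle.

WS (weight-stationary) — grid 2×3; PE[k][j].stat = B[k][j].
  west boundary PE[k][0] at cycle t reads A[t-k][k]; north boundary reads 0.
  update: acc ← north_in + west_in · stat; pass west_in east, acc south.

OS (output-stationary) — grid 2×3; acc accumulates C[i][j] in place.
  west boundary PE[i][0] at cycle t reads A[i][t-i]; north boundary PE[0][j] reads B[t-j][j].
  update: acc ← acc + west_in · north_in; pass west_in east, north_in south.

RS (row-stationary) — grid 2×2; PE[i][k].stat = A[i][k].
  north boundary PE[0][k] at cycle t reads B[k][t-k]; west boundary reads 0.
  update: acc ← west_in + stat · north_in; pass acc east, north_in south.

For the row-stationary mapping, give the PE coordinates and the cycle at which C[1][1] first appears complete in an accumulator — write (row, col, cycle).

(row, col, cycle) = (1, 1, 3)

Under RS, C[1][1] lands at PE[1][1]:
  step 0 · PE1,1: acc=0; fwd→0 fwd↓0
  step 1 · PE1,1: acc=0; fwd→0 fwd↓0
  step 2 · PE1,1: acc=61; fwd→61 fwd↓7
  step 3 · PE1,1: acc=90; fwd→90 fwd↓9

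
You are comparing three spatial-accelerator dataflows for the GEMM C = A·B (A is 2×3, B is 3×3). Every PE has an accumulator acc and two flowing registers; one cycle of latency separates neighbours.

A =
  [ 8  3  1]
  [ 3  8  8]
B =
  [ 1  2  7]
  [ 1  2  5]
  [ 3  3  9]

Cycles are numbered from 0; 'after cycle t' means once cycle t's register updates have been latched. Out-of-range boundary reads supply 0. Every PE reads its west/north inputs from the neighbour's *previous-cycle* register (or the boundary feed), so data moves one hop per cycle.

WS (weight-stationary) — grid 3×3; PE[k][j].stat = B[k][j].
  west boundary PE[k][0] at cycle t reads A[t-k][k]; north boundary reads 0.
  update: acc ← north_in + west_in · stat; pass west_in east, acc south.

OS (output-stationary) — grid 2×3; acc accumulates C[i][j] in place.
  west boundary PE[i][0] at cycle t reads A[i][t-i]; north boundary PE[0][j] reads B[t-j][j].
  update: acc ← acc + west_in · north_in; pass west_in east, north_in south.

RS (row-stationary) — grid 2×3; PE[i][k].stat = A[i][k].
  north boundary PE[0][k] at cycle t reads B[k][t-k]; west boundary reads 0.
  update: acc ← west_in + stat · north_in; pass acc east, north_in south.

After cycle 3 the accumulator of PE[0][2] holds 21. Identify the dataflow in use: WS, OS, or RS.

dataflow = WS

— WS: 3×3; PE[0][2] trace:
  after 0 — PE[0][2] acc=0, pass-E 0, pass-S 0
  after 1 — PE[0][2] acc=0, pass-E 0, pass-S 0
  after 2 — PE[0][2] acc=56, pass-E 8, pass-S 56
  after 3 — PE[0][2] acc=21, pass-E 3, pass-S 21
— OS: 2×3; PE[0][2] trace:
  after 0 — PE[0][2] acc=0, pass-E 0, pass-S 0
  after 1 — PE[0][2] acc=0, pass-E 0, pass-S 0
  after 2 — PE[0][2] acc=56, pass-E 8, pass-S 7
  after 3 — PE[0][2] acc=71, pass-E 3, pass-S 5
— RS: 2×3; PE[0][2] trace:
  after 0 — PE[0][2] acc=0, pass-E 0, pass-S 0
  after 1 — PE[0][2] acc=0, pass-E 0, pass-S 0
  after 2 — PE[0][2] acc=14, pass-E 14, pass-S 3
  after 3 — PE[0][2] acc=25, pass-E 25, pass-S 3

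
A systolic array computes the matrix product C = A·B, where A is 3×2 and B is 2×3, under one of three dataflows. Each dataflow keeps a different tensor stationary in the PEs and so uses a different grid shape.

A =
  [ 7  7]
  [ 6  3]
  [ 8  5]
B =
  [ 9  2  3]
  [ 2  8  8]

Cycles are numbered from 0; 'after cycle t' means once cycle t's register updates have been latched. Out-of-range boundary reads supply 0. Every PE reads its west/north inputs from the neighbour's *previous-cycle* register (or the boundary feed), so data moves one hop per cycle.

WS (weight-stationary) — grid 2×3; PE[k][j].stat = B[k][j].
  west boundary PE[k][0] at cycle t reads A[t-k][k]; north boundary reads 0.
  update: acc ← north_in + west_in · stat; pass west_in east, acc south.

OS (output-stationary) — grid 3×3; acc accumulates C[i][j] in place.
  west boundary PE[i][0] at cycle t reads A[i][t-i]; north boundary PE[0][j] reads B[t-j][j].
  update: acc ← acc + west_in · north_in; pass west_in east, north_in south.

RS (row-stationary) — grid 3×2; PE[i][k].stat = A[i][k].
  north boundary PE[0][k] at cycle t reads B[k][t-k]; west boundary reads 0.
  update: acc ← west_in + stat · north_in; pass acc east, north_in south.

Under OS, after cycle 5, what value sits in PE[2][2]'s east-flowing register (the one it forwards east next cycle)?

Tracing OS — 3×3 array, target PE[2][2]:
  c0 r1c2: 0 / 0 / 0
  c0 r2c1: 0 / 0 / 0
  c0 r2c2: 0 / 0 / 0
  c1 r1c2: 0 / 0 / 0
  c1 r2c1: 0 / 0 / 0
  c1 r2c2: 0 / 0 / 0
  c2 r1c2: 0 / 0 / 0
  c2 r2c1: 0 / 0 / 0
  c2 r2c2: 0 / 0 / 0
  c3 r1c2: 18 / 6 / 3
  c3 r2c1: 16 / 8 / 2
  c3 r2c2: 0 / 0 / 0
  c4 r1c2: 42 / 3 / 8
  c4 r2c1: 56 / 5 / 8
  c4 r2c2: 24 / 8 / 3
  c5 r1c2: 42 / 0 / 0
  c5 r2c1: 56 / 0 / 0
  c5 r2c2: 64 / 5 / 8

register = 5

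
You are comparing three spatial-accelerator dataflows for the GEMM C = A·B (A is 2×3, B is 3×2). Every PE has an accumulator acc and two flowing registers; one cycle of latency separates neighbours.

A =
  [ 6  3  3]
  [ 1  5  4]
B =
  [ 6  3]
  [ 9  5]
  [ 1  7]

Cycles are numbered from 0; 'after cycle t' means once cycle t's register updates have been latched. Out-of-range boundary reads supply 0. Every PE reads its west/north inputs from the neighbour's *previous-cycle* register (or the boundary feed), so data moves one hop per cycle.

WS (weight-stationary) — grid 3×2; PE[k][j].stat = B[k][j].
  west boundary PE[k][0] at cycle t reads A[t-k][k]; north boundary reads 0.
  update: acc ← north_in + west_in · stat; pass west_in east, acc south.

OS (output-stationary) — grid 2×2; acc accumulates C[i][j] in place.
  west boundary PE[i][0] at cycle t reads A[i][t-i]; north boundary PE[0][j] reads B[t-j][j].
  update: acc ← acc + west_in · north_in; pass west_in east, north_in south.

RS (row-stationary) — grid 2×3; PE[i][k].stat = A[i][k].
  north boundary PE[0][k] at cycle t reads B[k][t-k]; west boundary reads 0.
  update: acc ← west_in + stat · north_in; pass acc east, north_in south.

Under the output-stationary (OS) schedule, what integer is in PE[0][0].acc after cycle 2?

OS 2×2: PE[0][0] cycle-by-cycle (with neighbour feeds):
  after 0 — PE[0][0] acc=36, pass-E 6, pass-S 6
  after 1 — PE[0][0] acc=63, pass-E 3, pass-S 9
  after 2 — PE[0][0] acc=66, pass-E 3, pass-S 1

PE[0][0].acc = 66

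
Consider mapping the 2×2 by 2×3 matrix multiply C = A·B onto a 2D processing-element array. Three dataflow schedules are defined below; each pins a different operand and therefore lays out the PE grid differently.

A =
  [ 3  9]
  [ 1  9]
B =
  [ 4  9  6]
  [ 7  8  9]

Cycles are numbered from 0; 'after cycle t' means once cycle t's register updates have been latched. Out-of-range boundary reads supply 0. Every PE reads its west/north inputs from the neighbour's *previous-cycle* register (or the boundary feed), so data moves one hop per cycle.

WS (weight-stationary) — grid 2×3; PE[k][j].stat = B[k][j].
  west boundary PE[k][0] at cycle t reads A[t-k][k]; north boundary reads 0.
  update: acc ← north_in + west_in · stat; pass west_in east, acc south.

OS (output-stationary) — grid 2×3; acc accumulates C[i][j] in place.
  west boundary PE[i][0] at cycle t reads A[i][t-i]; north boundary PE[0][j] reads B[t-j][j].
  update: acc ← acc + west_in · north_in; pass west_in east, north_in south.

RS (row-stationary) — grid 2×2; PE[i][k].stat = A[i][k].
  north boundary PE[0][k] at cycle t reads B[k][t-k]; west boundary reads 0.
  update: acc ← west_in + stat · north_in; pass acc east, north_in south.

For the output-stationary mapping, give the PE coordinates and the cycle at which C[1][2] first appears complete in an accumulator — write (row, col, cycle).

Under OS, C[1][2] lands at PE[1][2]:
  step 0 · PE1,2: acc=0; fwd→0 fwd↓0
  step 1 · PE1,2: acc=0; fwd→0 fwd↓0
  step 2 · PE1,2: acc=0; fwd→0 fwd↓0
  step 3 · PE1,2: acc=6; fwd→1 fwd↓6
  step 4 · PE1,2: acc=87; fwd→9 fwd↓9

(row, col, cycle) = (1, 2, 4)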